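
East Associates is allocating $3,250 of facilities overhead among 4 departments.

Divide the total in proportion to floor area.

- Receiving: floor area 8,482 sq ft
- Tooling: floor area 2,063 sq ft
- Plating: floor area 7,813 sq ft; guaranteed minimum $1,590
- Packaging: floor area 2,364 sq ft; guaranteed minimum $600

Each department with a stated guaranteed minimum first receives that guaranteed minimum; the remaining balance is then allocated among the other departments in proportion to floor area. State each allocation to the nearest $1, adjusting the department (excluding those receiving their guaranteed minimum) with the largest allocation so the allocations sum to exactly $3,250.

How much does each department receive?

Minimums first: Plating $1,590; Packaging $600. Residual $1,060.
Residual split over remaining floor area 10,545: Receiving 852.62 → $853; Tooling 207.38 → $207.

Receiving: $853 | Tooling: $207 | Plating: $1,590 | Packaging: $600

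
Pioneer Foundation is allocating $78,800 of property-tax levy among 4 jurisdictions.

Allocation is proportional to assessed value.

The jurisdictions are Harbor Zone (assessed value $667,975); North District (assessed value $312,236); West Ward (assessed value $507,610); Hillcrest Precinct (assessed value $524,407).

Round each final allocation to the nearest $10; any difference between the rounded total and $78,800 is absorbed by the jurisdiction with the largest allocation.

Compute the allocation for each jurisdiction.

Harbor Zone: $26,150; North District: $12,230; West Ward: $19,880; Hillcrest Precinct: $20,540

Combined assessed value = 2,012,228.
Pro-rata amounts: Harbor Zone 667,975/2,012,228 × $78,800 = 26,158.28; North District 312,236/2,012,228 × $78,800 = 12,227.34; West Ward 507,610/2,012,228 × $78,800 = 19,878.30; Hillcrest Precinct 524,407/2,012,228 × $78,800 = 20,536.08.
At nearest $10: Harbor Zone $26,160; North District $12,230; West Ward $19,880; Hillcrest Precinct $20,540. Sum = $78,810.
Difference $78,800 − $78,810 = −$10 applied to largest allocation (Harbor Zone): Harbor Zone becomes $26,150.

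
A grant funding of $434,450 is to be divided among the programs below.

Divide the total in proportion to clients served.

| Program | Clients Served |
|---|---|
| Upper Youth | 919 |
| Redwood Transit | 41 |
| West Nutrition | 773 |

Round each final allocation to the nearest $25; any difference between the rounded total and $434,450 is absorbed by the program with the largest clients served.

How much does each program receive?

Combined clients served = 1,733.
Pro-rata amounts: Upper Youth 919/1,733 × $434,450 = 230,386.35; Redwood Transit 41/1,733 × $434,450 = 10,278.39; West Nutrition 773/1,733 × $434,450 = 193,785.26.
After rounding ($25): Upper Youth $230,375; Redwood Transit $10,275; West Nutrition $193,775. Sum = $434,425.
Difference $434,450 − $434,425 = +$25 applied to largest clients served (Upper Youth): Upper Youth becomes $230,400.

Upper Youth: $230,400 | Redwood Transit: $10,275 | West Nutrition: $193,775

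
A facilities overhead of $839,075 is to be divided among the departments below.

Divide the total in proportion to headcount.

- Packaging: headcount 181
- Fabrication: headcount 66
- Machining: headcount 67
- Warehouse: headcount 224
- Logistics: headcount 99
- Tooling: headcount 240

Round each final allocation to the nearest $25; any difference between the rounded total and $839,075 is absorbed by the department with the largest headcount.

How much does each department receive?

Packaging: $173,175 · Fabrication: $63,150 · Machining: $64,100 · Warehouse: $214,325 · Logistics: $94,725 · Tooling: $229,600

Total headcount = 877.
Pro-rata amounts: Packaging 181/877 × $839,075 = 173,172.83; Fabrication 66/877 × $839,075 = 63,145.90; Machining 67/877 × $839,075 = 64,102.65; Warehouse 224/877 × $839,075 = 214,313.34; Logistics 99/877 × $839,075 = 94,718.84; Tooling 240/877 × $839,075 = 229,621.44.
At nearest $25: Packaging $173,175; Fabrication $63,150; Machining $64,100; Warehouse $214,325; Logistics $94,725; Tooling $229,625. Sum = $839,100.
Difference $839,075 − $839,100 = −$25 applied to largest headcount (Tooling): Tooling becomes $229,600.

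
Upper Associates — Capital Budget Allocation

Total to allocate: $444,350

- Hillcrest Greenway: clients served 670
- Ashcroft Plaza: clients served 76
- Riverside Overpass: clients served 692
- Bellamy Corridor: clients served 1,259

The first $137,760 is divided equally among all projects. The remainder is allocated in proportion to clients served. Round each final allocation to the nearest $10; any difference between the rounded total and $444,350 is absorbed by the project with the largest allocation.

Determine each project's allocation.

First tranche $137,760 split equally: $34,440 each.
Remainder $306,590 by clients served (total 2,697): Hillcrest Greenway 76,164.37 → $76,160; Ashcroft Plaza 8,639.54 → $8,640; Riverside Overpass 78,665.29 → $78,670; Bellamy Corridor 143,120.80 → $143,120.
Totals: Hillcrest Greenway $34,440 + $76,160 = $110,600; Ashcroft Plaza $34,440 + $8,640 = $43,080; Riverside Overpass $34,440 + $78,670 = $113,110; Bellamy Corridor $34,440 + $143,120 = $177,560.

Hillcrest Greenway: $110,600 · Ashcroft Plaza: $43,080 · Riverside Overpass: $113,110 · Bellamy Corridor: $177,560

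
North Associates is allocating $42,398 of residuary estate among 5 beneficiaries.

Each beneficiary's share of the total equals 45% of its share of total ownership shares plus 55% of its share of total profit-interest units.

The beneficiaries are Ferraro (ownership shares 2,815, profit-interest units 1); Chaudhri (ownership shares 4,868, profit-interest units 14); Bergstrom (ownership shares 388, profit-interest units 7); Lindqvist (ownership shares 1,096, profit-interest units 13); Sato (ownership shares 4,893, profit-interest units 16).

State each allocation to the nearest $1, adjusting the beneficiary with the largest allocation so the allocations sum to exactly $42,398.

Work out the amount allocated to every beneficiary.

Totals — ownership shares 14,060, profit-interest units 51.
Blended shares (45% ownership shares + 55% profit-interest units): Ferraro 0.1009; Chaudhri 0.3068; Bergstrom 0.0879; Lindqvist 0.1753; Sato 0.3292.
Raw shares: Ferraro 4,277.12; Chaudhri 13,007.03; Bergstrom 3,727.14; Lindqvist 7,431.28; Sato 13,955.42.
At nearest $1: Ferraro $4,277; Chaudhri $13,007; Bergstrom $3,727; Lindqvist $7,431; Sato $13,955. Sum = $42,397.
Difference $42,398 − $42,397 = +$1 applied to largest allocation (Sato): Sato becomes $13,956.

Ferraro: $4,277 · Chaudhri: $13,007 · Bergstrom: $3,727 · Lindqvist: $7,431 · Sato: $13,956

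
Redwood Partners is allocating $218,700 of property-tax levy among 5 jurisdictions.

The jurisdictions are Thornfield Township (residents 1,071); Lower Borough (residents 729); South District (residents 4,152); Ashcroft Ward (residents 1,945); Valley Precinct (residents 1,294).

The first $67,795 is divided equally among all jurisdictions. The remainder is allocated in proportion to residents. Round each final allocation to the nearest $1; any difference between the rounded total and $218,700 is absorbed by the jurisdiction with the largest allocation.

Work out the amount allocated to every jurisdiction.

Equal tier: $67,795 ÷ 5 = $13,559 apiece.
Remainder $150,905 by residents (total 9,191): Thornfield Township 17,584.51 → $17,585; Lower Borough 11,969.29 → $11,969; South District 68,170.77 → $68,171; Ashcroft Ward 31,934.53 → $31,935; Valley Precinct 21,245.90 → $21,246.
Rounding difference −$1 on remainder applied to South District.
Totals: Thornfield Township $13,559 + $17,585 = $31,144; Lower Borough $13,559 + $11,969 = $25,528; South District $13,559 + $68,170 = $81,729; Ashcroft Ward $13,559 + $31,935 = $45,494; Valley Precinct $13,559 + $21,246 = $34,805.

Thornfield Township: $31,144 · Lower Borough: $25,528 · South District: $81,729 · Ashcroft Ward: $45,494 · Valley Precinct: $34,805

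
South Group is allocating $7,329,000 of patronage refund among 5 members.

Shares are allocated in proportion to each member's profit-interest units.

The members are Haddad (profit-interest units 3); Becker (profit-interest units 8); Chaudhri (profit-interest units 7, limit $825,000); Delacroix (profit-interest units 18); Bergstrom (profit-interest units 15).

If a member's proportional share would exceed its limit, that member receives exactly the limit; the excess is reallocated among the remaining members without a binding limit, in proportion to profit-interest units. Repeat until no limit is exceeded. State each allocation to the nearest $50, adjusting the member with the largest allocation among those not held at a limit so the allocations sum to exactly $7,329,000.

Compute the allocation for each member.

Sum of profit-interest units: 51.
Proportional shares (ignoring caps): Haddad 431,117.65; Becker 1,149,647.06; Chaudhri 1,005,941.18; Delacroix 2,586,705.88; Bergstrom 2,155,588.24.
Capped: Chaudhri ($825,000); residual $6,504,000 reallocated over remaining profit-interest units 44.
Redistributed shares: Haddad 443,454.55 → $443,450; Becker 1,182,545.45 → $1,182,550; Delacroix 2,660,727.27 → $2,660,750; Bergstrom 2,217,272.73 → $2,217,250.

Haddad: $443,450 | Becker: $1,182,550 | Chaudhri: $825,000 | Delacroix: $2,660,750 | Bergstrom: $2,217,250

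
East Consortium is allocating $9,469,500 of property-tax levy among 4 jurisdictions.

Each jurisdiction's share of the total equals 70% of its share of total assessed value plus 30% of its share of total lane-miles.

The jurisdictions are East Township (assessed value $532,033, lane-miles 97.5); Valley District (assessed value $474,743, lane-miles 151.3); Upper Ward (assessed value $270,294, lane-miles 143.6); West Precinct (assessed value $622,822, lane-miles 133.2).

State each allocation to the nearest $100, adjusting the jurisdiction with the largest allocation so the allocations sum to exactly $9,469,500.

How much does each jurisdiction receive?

East Township: $2,383,200 | Valley District: $2,474,100 | Upper Ward: $1,719,200 | West Precinct: $2,893,000

Assessed value total 1,899,892; lane-miles total 525.6.
Composite weights (70% assessed value + 30% lane-miles): East Township 0.2517; Valley District 0.2613; Upper Ward 0.1816; West Precinct 0.3055.
Raw shares: East Township 2,383,226.80; Valley District 2,474,131.36; Upper Ward 1,719,198.44; West Precinct 2,892,943.40.
Rounded to nearest $100: East Township $2,383,200; Valley District $2,474,100; Upper Ward $1,719,200; West Precinct $2,892,900. Sum = $9,469,400.
Difference $9,469,500 − $9,469,400 = +$100 applied to largest allocation (West Precinct): West Precinct becomes $2,893,000.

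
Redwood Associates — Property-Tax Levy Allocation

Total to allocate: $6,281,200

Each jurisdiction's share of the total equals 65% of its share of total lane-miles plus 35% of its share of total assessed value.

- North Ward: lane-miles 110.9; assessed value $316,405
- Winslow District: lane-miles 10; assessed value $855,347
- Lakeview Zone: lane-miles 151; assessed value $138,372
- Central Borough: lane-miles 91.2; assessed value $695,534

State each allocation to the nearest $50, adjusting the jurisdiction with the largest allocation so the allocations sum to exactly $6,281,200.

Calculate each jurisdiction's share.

North Ward: $1,593,800 | Winslow District: $1,050,000 | Lakeview Zone: $1,849,550 | Central Borough: $1,787,850

Lane-miles total 363.1; assessed value total 2,005,658.
Blended shares (65% lane-miles + 35% assessed value): North Ward 0.2537; Winslow District 0.1672; Lakeview Zone 0.2945; Central Borough 0.2846.
Unrounded shares: North Ward 1,593,799.54; Winslow District 1,049,995.94; Lakeview Zone 1,849,549.58; Central Borough 1,787,854.95.
Rounded to nearest $50: North Ward $1,593,800; Winslow District $1,050,000; Lakeview Zone $1,849,550; Central Borough $1,787,850. Sum = $6,281,200.
Rounded total matches; no reconciliation needed.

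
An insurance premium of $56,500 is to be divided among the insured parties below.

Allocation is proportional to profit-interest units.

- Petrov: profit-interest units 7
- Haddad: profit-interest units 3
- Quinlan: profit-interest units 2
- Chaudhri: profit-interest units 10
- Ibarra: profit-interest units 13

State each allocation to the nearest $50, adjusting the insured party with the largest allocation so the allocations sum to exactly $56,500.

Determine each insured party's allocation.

Petrov: $11,300 · Haddad: $4,850 · Quinlan: $3,250 · Chaudhri: $16,150 · Ibarra: $20,950

Profit-interest units total: 35.
Unrounded shares: Petrov 7/35 × $56,500 = 11,300.00; Haddad 3/35 × $56,500 = 4,842.86; Quinlan 2/35 × $56,500 = 3,228.57; Chaudhri 10/35 × $56,500 = 16,142.86; Ibarra 13/35 × $56,500 = 20,985.71.
Rounded to nearest $50: Petrov $11,300; Haddad $4,850; Quinlan $3,250; Chaudhri $16,150; Ibarra $21,000. Sum = $56,550.
Difference $56,500 − $56,550 = −$50 applied to largest allocation (Ibarra): Ibarra becomes $20,950.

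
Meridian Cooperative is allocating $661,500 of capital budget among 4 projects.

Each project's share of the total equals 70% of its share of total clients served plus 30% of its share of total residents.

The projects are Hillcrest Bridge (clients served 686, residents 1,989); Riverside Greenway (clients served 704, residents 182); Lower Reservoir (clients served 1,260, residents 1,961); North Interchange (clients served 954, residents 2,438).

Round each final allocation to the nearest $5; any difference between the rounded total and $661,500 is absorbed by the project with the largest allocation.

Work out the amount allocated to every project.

Hillcrest Bridge: $148,220 · Riverside Greenway: $95,950 · Lower Reservoir: $221,115 · North Interchange: $196,215

Totals — clients served 3,604, residents 6,570.
Composite weights (70% clients served + 30% residents): Hillcrest Bridge 0.2241; Riverside Greenway 0.1450; Lower Reservoir 0.3343; North Interchange 0.2966.
Unrounded shares: Hillcrest Bridge 148,217.52; Riverside Greenway 95,948.90; Lower Reservoir 221,120.57; North Interchange 196,213.02.
After rounding ($5): Hillcrest Bridge $148,220; Riverside Greenway $95,950; Lower Reservoir $221,120; North Interchange $196,215. Sum = $661,505.
Difference $661,500 − $661,505 = −$5 applied to largest allocation (Lower Reservoir): Lower Reservoir becomes $221,115.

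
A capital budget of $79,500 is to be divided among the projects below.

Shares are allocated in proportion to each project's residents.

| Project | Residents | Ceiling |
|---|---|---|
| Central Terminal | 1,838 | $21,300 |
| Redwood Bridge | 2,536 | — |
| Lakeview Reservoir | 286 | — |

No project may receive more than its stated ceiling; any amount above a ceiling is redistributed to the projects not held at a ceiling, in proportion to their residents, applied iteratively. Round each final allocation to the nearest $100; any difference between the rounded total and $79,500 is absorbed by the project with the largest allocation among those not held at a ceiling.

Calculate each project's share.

Residents total: 4,660.
Unconstrained shares: Central Terminal 31,356.44; Redwood Bridge 43,264.38; Lakeview Reservoir 4,879.18.
Capped: Central Terminal ($21,300); remaining pool $58,200 reallocated over remaining residents 2,822.
Redistributed shares: Redwood Bridge 52,301.63 → $52,300; Lakeview Reservoir 5,898.37 → $5,900.

Central Terminal: $21,300 | Redwood Bridge: $52,300 | Lakeview Reservoir: $5,900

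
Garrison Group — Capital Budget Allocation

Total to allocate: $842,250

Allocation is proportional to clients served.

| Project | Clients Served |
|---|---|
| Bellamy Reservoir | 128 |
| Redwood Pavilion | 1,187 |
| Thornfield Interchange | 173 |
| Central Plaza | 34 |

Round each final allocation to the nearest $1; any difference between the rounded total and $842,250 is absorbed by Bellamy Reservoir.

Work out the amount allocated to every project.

Clients served total: 1,522.
Proportional shares: Bellamy Reservoir 128/1,522 × $842,250 = 70,833.11; Redwood Pavilion 1,187/1,522 × $842,250 = 656,866.46; Thornfield Interchange 173/1,522 × $842,250 = 95,735.38; Central Plaza 34/1,522 × $842,250 = 18,815.05.
After rounding ($1): Bellamy Reservoir $70,833; Redwood Pavilion $656,866; Thornfield Interchange $95,735; Central Plaza $18,815. Sum = $842,249.
Difference $842,250 − $842,249 = +$1 applied to Bellamy Reservoir: Bellamy Reservoir becomes $70,834.

Bellamy Reservoir: $70,834; Redwood Pavilion: $656,866; Thornfield Interchange: $95,735; Central Plaza: $18,815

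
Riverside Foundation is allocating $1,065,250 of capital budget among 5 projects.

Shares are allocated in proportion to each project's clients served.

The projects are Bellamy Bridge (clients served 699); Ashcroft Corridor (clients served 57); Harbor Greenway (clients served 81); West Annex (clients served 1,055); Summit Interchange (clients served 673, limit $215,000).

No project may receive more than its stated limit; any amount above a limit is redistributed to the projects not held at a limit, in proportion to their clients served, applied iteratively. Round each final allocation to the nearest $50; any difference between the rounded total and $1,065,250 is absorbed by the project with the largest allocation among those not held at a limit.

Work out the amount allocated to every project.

Bellamy Bridge: $314,150 | Ashcroft Corridor: $25,600 | Harbor Greenway: $36,400 | West Annex: $474,100 | Summit Interchange: $215,000

Clients served total: 2,565.
Pro-rata shares before constraints: Bellamy Bridge 290,296.20; Ashcroft Corridor 23,672.22; Harbor Greenway 33,639.47; West Annex 438,143.76; Summit Interchange 279,498.34.
Held at cap: Summit Interchange ($215,000); balance $850,250 reallocated over remaining clients served 1,892.
Remaining shares: Bellamy Bridge 314,125.13 → $314,150; Ashcroft Corridor 25,615.35 → $25,600; Harbor Greenway 36,400.77 → $36,400; West Annex 474,108.75 → $474,100.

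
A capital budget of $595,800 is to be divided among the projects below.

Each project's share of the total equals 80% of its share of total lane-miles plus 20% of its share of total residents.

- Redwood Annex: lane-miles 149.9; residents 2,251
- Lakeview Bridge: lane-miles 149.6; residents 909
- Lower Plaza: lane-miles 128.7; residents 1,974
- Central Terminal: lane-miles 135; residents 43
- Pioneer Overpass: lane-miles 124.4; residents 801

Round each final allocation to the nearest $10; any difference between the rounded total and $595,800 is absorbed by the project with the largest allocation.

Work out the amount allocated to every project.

Redwood Annex: $148,780 | Lakeview Bridge: $121,820 | Lower Plaza: $128,560 | Central Terminal: $94,440 | Pioneer Overpass: $102,200

Lane-miles total 687.6; residents total 5,978.
Combined weights (80% lane-miles + 20% residents): Redwood Annex 0.2497; Lakeview Bridge 0.2045; Lower Plaza 0.2158; Central Terminal 0.1585; Pioneer Overpass 0.1715.
Proportional shares: Redwood Annex 148,779.12; Lakeview Bridge 121,820.96; Lower Plaza 128,561.95; Central Terminal 94,438.27; Pioneer Overpass 102,199.70.
Rounded to nearest $10: Redwood Annex $148,780; Lakeview Bridge $121,820; Lower Plaza $128,560; Central Terminal $94,440; Pioneer Overpass $102,200. Sum = $595,800.
Sum already equals the total — no adjustment.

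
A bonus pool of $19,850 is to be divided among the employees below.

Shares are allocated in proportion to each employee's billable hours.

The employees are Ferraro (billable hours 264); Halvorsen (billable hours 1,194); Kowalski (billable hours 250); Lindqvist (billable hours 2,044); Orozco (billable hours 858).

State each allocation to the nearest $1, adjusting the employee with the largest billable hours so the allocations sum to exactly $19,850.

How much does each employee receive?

Total billable hours = 4,610.
Proportional shares: Ferraro 264/4,610 × $19,850 = 1,136.75; Halvorsen 1,194/4,610 × $19,850 = 5,141.19; Kowalski 250/4,610 × $19,850 = 1,076.46; Lindqvist 2,044/4,610 × $19,850 = 8,801.17; Orozco 858/4,610 × $19,850 = 3,694.43.
At nearest $1: Ferraro $1,137; Halvorsen $5,141; Kowalski $1,076; Lindqvist $8,801; Orozco $3,694. Sum = $19,849.
Difference $19,850 − $19,849 = +$1 applied to largest billable hours (Lindqvist): Lindqvist becomes $8,802.

Ferraro: $1,137 | Halvorsen: $5,141 | Kowalski: $1,076 | Lindqvist: $8,802 | Orozco: $3,694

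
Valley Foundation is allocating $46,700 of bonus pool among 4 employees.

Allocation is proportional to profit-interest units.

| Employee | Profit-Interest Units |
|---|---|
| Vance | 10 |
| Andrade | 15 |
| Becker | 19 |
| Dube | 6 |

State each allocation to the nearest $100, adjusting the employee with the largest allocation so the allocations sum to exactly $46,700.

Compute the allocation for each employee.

Vance: $9,300; Andrade: $14,000; Becker: $17,800; Dube: $5,600

Profit-interest units total: 50.
Unrounded shares: Vance 10/50 × $46,700 = 9,340.00; Andrade 15/50 × $46,700 = 14,010.00; Becker 19/50 × $46,700 = 17,746.00; Dube 6/50 × $46,700 = 5,604.00.
Rounded to nearest $100: Vance $9,300; Andrade $14,000; Becker $17,700; Dube $5,600. Sum = $46,600.
Difference $46,700 − $46,600 = +$100 applied to largest allocation (Becker): Becker becomes $17,800.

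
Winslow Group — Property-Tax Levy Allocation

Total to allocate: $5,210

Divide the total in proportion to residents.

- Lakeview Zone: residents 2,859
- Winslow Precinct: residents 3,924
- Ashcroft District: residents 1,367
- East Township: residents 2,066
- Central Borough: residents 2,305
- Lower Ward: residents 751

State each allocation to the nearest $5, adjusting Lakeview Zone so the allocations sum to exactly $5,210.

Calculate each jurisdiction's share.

Residents total: 13,272.
Unrounded shares: Lakeview Zone 2,859/13,272 × $5,210 = 1,122.32; Winslow Precinct 3,924/13,272 × $5,210 = 1,540.39; Ashcroft District 1,367/13,272 × $5,210 = 536.62; East Township 2,066/13,272 × $5,210 = 811.02; Central Borough 2,305/13,272 × $5,210 = 904.84; Lower Ward 751/13,272 × $5,210 = 294.81.
After rounding ($5): Lakeview Zone $1,120; Winslow Precinct $1,540; Ashcroft District $535; East Township $810; Central Borough $905; Lower Ward $295. Sum = $5,205.
Difference $5,210 − $5,205 = +$5 applied to Lakeview Zone: Lakeview Zone becomes $1,125.

Lakeview Zone: $1,125 | Winslow Precinct: $1,540 | Ashcroft District: $535 | East Township: $810 | Central Borough: $905 | Lower Ward: $295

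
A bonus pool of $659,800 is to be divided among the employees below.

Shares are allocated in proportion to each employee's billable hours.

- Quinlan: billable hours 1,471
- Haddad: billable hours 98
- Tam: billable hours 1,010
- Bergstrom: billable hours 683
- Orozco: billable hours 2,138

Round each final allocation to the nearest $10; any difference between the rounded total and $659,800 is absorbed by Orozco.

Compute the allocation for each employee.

Total billable hours = 5,400.
Pro-rata amounts: Quinlan 1,471/5,400 × $659,800 = 179,734.41; Haddad 98/5,400 × $659,800 = 11,974.15; Tam 1,010/5,400 × $659,800 = 123,407.04; Bergstrom 683/5,400 × $659,800 = 83,452.48; Orozco 2,138/5,400 × $659,800 = 261,231.93.
Rounded to nearest $10: Quinlan $179,730; Haddad $11,970; Tam $123,410; Bergstrom $83,450; Orozco $261,230. Sum = $659,790.
Difference $659,800 − $659,790 = +$10 applied to Orozco: Orozco becomes $261,240.

Quinlan: $179,730 | Haddad: $11,970 | Tam: $123,410 | Bergstrom: $83,450 | Orozco: $261,240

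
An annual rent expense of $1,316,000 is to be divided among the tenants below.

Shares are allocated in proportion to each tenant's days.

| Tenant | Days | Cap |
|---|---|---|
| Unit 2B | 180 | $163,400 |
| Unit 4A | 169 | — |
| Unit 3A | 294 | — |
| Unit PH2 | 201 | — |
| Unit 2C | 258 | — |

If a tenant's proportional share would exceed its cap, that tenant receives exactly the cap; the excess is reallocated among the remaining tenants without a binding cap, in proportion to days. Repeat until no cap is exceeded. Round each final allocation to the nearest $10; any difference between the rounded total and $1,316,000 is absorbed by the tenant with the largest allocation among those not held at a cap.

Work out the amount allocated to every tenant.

Days total: 1,102.
Pro-rata shares before constraints: Unit 2B 214,954.63; Unit 4A 201,818.51; Unit 3A 351,092.56; Unit PH2 240,032.67; Unit 2C 308,101.63.
Held at cap: Unit 2B ($163,400); balance $1,152,600 reallocated over remaining days 922.
Redistributed shares: Unit 4A 211,268.33 → $211,270; Unit 3A 367,531.89 → $367,530; Unit PH2 251,271.80 → $251,270; Unit 2C 322,527.98 → $322,530.

Unit 2B: $163,400 · Unit 4A: $211,270 · Unit 3A: $367,530 · Unit PH2: $251,270 · Unit 2C: $322,530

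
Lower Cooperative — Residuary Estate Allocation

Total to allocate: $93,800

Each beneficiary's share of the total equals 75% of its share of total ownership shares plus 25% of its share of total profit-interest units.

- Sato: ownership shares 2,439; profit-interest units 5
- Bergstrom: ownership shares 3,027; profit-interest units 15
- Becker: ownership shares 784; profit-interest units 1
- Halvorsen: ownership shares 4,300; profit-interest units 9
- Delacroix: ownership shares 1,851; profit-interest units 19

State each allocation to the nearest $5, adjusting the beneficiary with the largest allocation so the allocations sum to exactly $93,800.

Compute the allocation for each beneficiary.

Ownership shares total 12,401; profit-interest units total 49.
Combined weights (75% ownership shares + 25% profit-interest units): Sato 0.1730; Bergstrom 0.2596; Becker 0.0525; Halvorsen 0.3060; Delacroix 0.2089.
Unrounded shares: Sato 16,229.13; Bergstrom 24,350.53; Becker 4,926.15; Halvorsen 28,700.74; Delacroix 19,593.45.
After rounding ($5): Sato $16,230; Bergstrom $24,350; Becker $4,925; Halvorsen $28,700; Delacroix $19,595. Sum = $93,800.
Rounded total matches; no reconciliation needed.

Sato: $16,230; Bergstrom: $24,350; Becker: $4,925; Halvorsen: $28,700; Delacroix: $19,595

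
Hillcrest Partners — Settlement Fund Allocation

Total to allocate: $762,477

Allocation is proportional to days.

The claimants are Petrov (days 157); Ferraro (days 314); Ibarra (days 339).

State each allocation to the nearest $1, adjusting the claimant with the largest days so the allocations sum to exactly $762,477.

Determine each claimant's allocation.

Days total: 810.
Raw shares: Petrov 157/810 × $762,477 = 147,788.75; Ferraro 314/810 × $762,477 = 295,577.504; Ibarra 339/810 × $762,477 = 319,110.74.
Rounded to nearest $1: Petrov $147,789; Ferraro $295,578; Ibarra $319,111. Sum = $762,478.
Difference $762,477 − $762,478 = −$1 applied to largest days (Ibarra): Ibarra becomes $319,110.

Petrov: $147,789; Ferraro: $295,578; Ibarra: $319,110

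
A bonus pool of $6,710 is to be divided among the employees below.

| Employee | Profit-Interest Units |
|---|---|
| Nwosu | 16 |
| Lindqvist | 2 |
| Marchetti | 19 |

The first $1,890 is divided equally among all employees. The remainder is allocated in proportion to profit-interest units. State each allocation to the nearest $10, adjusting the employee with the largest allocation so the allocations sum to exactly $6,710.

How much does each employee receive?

Nwosu: $2,710; Lindqvist: $890; Marchetti: $3,110

Equal tier: $1,890 ÷ 3 = $630 apiece.
Remainder $4,820 by profit-interest units (total 37): Nwosu 2,084.32 → $2,080; Lindqvist 260.54 → $260; Marchetti 2,475.14 → $2,480.
Totals: Nwosu $630 + $2,080 = $2,710; Lindqvist $630 + $260 = $890; Marchetti $630 + $2,480 = $3,110.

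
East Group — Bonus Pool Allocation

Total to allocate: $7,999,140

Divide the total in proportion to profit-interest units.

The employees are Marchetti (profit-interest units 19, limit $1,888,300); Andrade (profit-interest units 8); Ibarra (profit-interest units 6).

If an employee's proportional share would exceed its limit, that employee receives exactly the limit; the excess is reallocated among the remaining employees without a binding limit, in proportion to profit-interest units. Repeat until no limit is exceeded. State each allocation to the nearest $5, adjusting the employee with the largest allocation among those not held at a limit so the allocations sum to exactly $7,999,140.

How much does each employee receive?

Marchetti: $1,888,300; Andrade: $3,491,910; Ibarra: $2,618,930

Sum of profit-interest units: 33.
Unconstrained shares: Marchetti 4,605,565.45; Andrade 1,939,185.45; Ibarra 1,454,389.09.
Capped: Marchetti ($1,888,300); remaining pool $6,110,840 reallocated over remaining profit-interest units 14.
Shares after redistribution: Andrade 3,491,908.57 → $3,491,910; Ibarra 2,618,931.43 → $2,618,930.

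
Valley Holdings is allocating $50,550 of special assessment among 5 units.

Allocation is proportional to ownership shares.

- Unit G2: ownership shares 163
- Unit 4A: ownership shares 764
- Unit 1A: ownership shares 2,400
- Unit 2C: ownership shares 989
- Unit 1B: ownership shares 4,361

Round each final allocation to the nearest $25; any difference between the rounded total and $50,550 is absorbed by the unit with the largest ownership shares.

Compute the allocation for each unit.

Unit G2: $950 · Unit 4A: $4,450 · Unit 1A: $13,975 · Unit 2C: $5,750 · Unit 1B: $25,425

Sum of ownership shares: 8,677.
Proportional shares: Unit G2 163/8,677 × $50,550 = 949.60; Unit 4A 764/8,677 × $50,550 = 4,450.87; Unit 1A 2,400/8,677 × $50,550 = 13,981.79; Unit 2C 989/8,677 × $50,550 = 5,761.66; Unit 1B 4,361/8,677 × $50,550 = 25,406.08.
At nearest $25: Unit G2 $950; Unit 4A $4,450; Unit 1A $13,975; Unit 2C $5,750; Unit 1B $25,400. Sum = $50,525.
Difference $50,550 − $50,525 = +$25 applied to largest ownership shares (Unit 1B): Unit 1B becomes $25,425.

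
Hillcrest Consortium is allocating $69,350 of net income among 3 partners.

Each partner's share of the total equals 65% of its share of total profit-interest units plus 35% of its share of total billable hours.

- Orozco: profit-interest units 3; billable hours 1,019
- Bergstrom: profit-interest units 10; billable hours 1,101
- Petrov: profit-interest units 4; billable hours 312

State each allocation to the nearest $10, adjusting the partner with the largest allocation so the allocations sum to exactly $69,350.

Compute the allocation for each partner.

Totals — profit-interest units 17, billable hours 2,432.
Combined weights (65% profit-interest units + 35% billable hours): Orozco 0.2614; Bergstrom 0.5408; Petrov 0.1978.
Unrounded shares: Orozco 18,124.95; Bergstrom 37,504.67; Petrov 13,720.38.
Rounded to nearest $10: Orozco $18,120; Bergstrom $37,500; Petrov $13,720. Sum = $69,340.
Difference $69,350 − $69,340 = +$10 applied to largest allocation (Bergstrom): Bergstrom becomes $37,510.

Orozco: $18,120 | Bergstrom: $37,510 | Petrov: $13,720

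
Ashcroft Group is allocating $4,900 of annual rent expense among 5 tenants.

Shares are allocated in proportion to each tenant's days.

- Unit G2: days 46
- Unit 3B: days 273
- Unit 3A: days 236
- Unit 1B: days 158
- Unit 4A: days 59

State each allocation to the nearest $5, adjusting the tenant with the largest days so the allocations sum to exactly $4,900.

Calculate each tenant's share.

Unit G2: $290 · Unit 3B: $1,730 · Unit 3A: $1,500 · Unit 1B: $1,005 · Unit 4A: $375

Days total: 772.
Pro-rata amounts: Unit G2 46/772 × $4,900 = 291.97; Unit 3B 273/772 × $4,900 = 1,732.77; Unit 3A 236/772 × $4,900 = 1,497.93; Unit 1B 158/772 × $4,900 = 1,002.85; Unit 4A 59/772 × $4,900 = 374.48.
After rounding ($5): Unit G2 $290; Unit 3B $1,735; Unit 3A $1,500; Unit 1B $1,005; Unit 4A $375. Sum = $4,905.
Difference $4,900 − $4,905 = −$5 applied to largest days (Unit 3B): Unit 3B becomes $1,730.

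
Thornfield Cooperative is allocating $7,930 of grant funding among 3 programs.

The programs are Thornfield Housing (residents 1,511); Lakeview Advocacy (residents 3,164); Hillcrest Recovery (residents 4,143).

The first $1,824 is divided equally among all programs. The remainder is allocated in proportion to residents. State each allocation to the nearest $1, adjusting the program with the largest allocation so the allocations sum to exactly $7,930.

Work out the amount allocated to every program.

Thornfield Housing: $1,654 · Lakeview Advocacy: $2,799 · Hillcrest Recovery: $3,477

$1,824 shared equally gives $608 per program.
Remainder $6,106 by residents (total 8,818): Thornfield Housing 1,046.29 → $1,046; Lakeview Advocacy 2,190.90 → $2,191; Hillcrest Recovery 2,868.81 → $2,869.
Totals: Thornfield Housing $608 + $1,046 = $1,654; Lakeview Advocacy $608 + $2,191 = $2,799; Hillcrest Recovery $608 + $2,869 = $3,477.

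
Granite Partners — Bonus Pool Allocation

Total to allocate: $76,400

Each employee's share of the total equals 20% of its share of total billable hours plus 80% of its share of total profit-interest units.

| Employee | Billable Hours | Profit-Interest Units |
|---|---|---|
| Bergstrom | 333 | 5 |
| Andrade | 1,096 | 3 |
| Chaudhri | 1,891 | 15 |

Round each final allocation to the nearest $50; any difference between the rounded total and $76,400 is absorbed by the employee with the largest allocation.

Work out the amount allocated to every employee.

Bergstrom: $14,800 | Andrade: $13,000 | Chaudhri: $48,600

Totals — billable hours 3,320, profit-interest units 23.
Composite weights (20% billable hours + 80% profit-interest units): Bergstrom 0.1940; Andrade 0.1704; Chaudhri 0.6357.
Proportional shares: Bergstrom 14,819.56; Andrade 13,016.41; Chaudhri 48,564.03.
At nearest $50: Bergstrom $14,800; Andrade $13,000; Chaudhri $48,550. Sum = $76,350.
Difference $76,400 − $76,350 = +$50 applied to largest allocation (Chaudhri): Chaudhri becomes $48,600.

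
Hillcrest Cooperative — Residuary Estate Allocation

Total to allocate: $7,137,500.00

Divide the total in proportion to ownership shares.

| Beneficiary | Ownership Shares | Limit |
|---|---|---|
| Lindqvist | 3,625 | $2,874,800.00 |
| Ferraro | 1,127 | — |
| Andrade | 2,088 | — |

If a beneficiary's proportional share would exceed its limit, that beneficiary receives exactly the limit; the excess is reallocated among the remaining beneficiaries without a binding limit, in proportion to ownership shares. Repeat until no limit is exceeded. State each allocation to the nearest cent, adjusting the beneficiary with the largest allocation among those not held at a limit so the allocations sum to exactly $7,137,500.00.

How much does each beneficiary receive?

Lindqvist: $2,874,800.00 | Ferraro: $1,494,265.29 | Andrade: $2,768,434.71

Total ownership shares = 6,840.
Pro-rata shares before constraints: Lindqvist 3,782,666.3012; Ferraro 1,176,017.9094; Andrade 2,178,815.7895.
Cap binds for Lindqvist ($2,874,800.00); residual $4,262,700.00 reallocated over remaining ownership shares 3,215.
Redistributed shares: Ferraro 1,494,265.2877 → $1,494,265.29; Andrade 2,768,434.7123 → $2,768,434.71.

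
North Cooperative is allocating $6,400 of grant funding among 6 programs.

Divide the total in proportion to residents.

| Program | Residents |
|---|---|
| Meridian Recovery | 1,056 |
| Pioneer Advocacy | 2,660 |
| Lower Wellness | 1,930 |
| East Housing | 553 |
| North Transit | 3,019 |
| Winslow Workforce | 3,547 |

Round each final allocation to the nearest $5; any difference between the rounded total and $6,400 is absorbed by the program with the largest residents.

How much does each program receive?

Meridian Recovery: $530 | Pioneer Advocacy: $1,335 | Lower Wellness: $970 | East Housing: $275 | North Transit: $1,515 | Winslow Workforce: $1,775

Residents total: 12,765.
Unrounded shares: Meridian Recovery 1,056/12,765 × $6,400 = 529.45; Pioneer Advocacy 2,660/12,765 × $6,400 = 1,333.65; Lower Wellness 1,930/12,765 × $6,400 = 967.65; East Housing 553/12,765 × $6,400 = 277.26; North Transit 3,019/12,765 × $6,400 = 1,513.64; Winslow Workforce 3,547/12,765 × $6,400 = 1,778.36.
Rounded to nearest $5: Meridian Recovery $530; Pioneer Advocacy $1,335; Lower Wellness $970; East Housing $275; North Transit $1,515; Winslow Workforce $1,780. Sum = $6,405.
Difference $6,400 − $6,405 = −$5 applied to largest residents (Winslow Workforce): Winslow Workforce becomes $1,775.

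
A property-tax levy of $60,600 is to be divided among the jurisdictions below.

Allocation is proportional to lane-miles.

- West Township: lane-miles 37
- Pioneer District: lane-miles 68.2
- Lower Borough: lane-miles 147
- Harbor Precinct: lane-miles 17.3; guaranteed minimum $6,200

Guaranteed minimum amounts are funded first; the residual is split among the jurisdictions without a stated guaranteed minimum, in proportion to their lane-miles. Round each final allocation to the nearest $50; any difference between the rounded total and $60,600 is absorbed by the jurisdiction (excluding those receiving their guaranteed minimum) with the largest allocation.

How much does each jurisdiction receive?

Guaranteed amounts: Harbor Precinct $6,200. Balance $54,400.
Balance split over remaining lane-miles 252.2: West Township 7,980.97 → $8,000; Pioneer District 14,710.86 → $14,700; Lower Borough 31,708.17 → $31,700.

West Township: $8,000 | Pioneer District: $14,700 | Lower Borough: $31,700 | Harbor Precinct: $6,200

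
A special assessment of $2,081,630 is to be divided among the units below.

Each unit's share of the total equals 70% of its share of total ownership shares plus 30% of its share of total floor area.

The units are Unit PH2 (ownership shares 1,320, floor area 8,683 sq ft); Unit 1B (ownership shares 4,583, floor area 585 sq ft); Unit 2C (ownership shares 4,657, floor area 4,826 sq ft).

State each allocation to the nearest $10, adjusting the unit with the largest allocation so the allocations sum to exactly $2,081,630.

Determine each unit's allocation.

Unit PH2: $566,880 · Unit 1B: $658,310 · Unit 2C: $856,440

Totals — ownership shares 10,560, floor area 14,094.
Combined weights (70% ownership shares + 30% floor area): Unit PH2 0.2723; Unit 1B 0.3162; Unit 2C 0.4114.
Proportional shares: Unit PH2 566,876.41; Unit 1B 658,314.35; Unit 2C 856,439.23.
Rounded to nearest $10: Unit PH2 $566,880; Unit 1B $658,310; Unit 2C $856,440. Sum = $2,081,630.
No rounding difference to absorb.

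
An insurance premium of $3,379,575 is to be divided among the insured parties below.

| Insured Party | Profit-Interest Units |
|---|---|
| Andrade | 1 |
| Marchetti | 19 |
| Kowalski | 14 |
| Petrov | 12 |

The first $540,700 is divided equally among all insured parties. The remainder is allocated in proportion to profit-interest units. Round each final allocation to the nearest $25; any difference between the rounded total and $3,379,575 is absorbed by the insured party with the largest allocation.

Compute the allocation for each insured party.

First tranche $540,700 split equally: $135,175 each.
Remainder $2,838,875 by profit-interest units (total 46): Andrade 61,714.67 → $61,725; Marchetti 1,172,578.80 → $1,172,575; Kowalski 864,005.43 → $864,000; Petrov 740,576.09 → $740,575.
Totals: Andrade $135,175 + $61,725 = $196,900; Marchetti $135,175 + $1,172,575 = $1,307,750; Kowalski $135,175 + $864,000 = $999,175; Petrov $135,175 + $740,575 = $875,750.

Andrade: $196,900; Marchetti: $1,307,750; Kowalski: $999,175; Petrov: $875,750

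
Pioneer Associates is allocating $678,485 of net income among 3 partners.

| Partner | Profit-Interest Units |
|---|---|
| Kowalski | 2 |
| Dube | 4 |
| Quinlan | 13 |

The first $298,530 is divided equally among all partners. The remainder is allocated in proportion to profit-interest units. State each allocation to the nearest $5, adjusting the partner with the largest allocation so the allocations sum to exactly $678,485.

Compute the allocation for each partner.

First tranche $298,530 split equally: $99,510 each.
Remainder $379,955 by profit-interest units (total 19): Kowalski 39,995.26 → $39,995; Dube 79,990.53 → $79,990; Quinlan 259,969.21 → $259,970.
Totals: Kowalski $99,510 + $39,995 = $139,505; Dube $99,510 + $79,990 = $179,500; Quinlan $99,510 + $259,970 = $359,480.

Kowalski: $139,505 | Dube: $179,500 | Quinlan: $359,480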